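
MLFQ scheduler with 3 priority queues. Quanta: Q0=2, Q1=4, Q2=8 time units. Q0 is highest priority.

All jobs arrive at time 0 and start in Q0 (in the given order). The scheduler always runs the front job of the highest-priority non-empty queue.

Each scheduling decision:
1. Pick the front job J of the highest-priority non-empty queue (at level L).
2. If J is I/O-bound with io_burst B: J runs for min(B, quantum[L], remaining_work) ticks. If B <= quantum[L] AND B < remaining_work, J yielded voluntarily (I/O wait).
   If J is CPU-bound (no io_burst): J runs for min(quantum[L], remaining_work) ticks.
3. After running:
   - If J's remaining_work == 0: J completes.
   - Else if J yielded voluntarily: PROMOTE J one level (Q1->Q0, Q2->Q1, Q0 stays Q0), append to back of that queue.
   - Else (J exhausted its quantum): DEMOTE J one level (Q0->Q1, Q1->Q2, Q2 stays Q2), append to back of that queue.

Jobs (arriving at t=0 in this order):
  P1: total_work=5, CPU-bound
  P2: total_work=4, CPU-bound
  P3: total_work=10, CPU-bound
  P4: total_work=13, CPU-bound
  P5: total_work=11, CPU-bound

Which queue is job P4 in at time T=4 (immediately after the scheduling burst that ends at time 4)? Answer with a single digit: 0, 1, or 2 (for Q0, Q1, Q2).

t=0-2: P1@Q0 runs 2, rem=3, quantum used, demote→Q1. Q0=[P2,P3,P4,P5] Q1=[P1] Q2=[]
t=2-4: P2@Q0 runs 2, rem=2, quantum used, demote→Q1. Q0=[P3,P4,P5] Q1=[P1,P2] Q2=[]
t=4-6: P3@Q0 runs 2, rem=8, quantum used, demote→Q1. Q0=[P4,P5] Q1=[P1,P2,P3] Q2=[]
t=6-8: P4@Q0 runs 2, rem=11, quantum used, demote→Q1. Q0=[P5] Q1=[P1,P2,P3,P4] Q2=[]
t=8-10: P5@Q0 runs 2, rem=9, quantum used, demote→Q1. Q0=[] Q1=[P1,P2,P3,P4,P5] Q2=[]
t=10-13: P1@Q1 runs 3, rem=0, completes. Q0=[] Q1=[P2,P3,P4,P5] Q2=[]
t=13-15: P2@Q1 runs 2, rem=0, completes. Q0=[] Q1=[P3,P4,P5] Q2=[]
t=15-19: P3@Q1 runs 4, rem=4, quantum used, demote→Q2. Q0=[] Q1=[P4,P5] Q2=[P3]
t=19-23: P4@Q1 runs 4, rem=7, quantum used, demote→Q2. Q0=[] Q1=[P5] Q2=[P3,P4]
t=23-27: P5@Q1 runs 4, rem=5, quantum used, demote→Q2. Q0=[] Q1=[] Q2=[P3,P4,P5]
t=27-31: P3@Q2 runs 4, rem=0, completes. Q0=[] Q1=[] Q2=[P4,P5]
t=31-38: P4@Q2 runs 7, rem=0, completes. Q0=[] Q1=[] Q2=[P5]
t=38-43: P5@Q2 runs 5, rem=0, completes. Q0=[] Q1=[] Q2=[]

Answer: 0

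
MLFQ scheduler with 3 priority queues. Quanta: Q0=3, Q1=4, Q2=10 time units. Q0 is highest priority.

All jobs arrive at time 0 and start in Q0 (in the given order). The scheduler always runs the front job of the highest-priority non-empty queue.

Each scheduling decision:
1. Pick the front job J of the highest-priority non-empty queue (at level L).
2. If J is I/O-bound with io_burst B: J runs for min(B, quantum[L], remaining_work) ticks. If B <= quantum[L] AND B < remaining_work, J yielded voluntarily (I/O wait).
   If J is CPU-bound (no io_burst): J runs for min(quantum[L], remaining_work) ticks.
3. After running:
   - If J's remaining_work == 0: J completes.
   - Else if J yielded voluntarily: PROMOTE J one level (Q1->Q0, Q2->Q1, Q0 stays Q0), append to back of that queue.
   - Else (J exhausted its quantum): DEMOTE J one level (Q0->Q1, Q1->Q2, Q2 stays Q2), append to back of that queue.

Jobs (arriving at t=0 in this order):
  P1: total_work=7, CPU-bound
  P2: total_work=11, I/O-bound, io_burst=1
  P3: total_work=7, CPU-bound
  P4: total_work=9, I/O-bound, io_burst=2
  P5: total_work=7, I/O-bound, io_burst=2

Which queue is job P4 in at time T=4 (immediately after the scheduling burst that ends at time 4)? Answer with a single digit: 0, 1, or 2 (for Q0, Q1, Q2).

Answer: 0

Derivation:
t=0-3: P1@Q0 runs 3, rem=4, quantum used, demote→Q1. Q0=[P2,P3,P4,P5] Q1=[P1] Q2=[]
t=3-4: P2@Q0 runs 1, rem=10, I/O yield, promote→Q0. Q0=[P3,P4,P5,P2] Q1=[P1] Q2=[]
t=4-7: P3@Q0 runs 3, rem=4, quantum used, demote→Q1. Q0=[P4,P5,P2] Q1=[P1,P3] Q2=[]
t=7-9: P4@Q0 runs 2, rem=7, I/O yield, promote→Q0. Q0=[P5,P2,P4] Q1=[P1,P3] Q2=[]
t=9-11: P5@Q0 runs 2, rem=5, I/O yield, promote→Q0. Q0=[P2,P4,P5] Q1=[P1,P3] Q2=[]
t=11-12: P2@Q0 runs 1, rem=9, I/O yield, promote→Q0. Q0=[P4,P5,P2] Q1=[P1,P3] Q2=[]
t=12-14: P4@Q0 runs 2, rem=5, I/O yield, promote→Q0. Q0=[P5,P2,P4] Q1=[P1,P3] Q2=[]
t=14-16: P5@Q0 runs 2, rem=3, I/O yield, promote→Q0. Q0=[P2,P4,P5] Q1=[P1,P3] Q2=[]
t=16-17: P2@Q0 runs 1, rem=8, I/O yield, promote→Q0. Q0=[P4,P5,P2] Q1=[P1,P3] Q2=[]
t=17-19: P4@Q0 runs 2, rem=3, I/O yield, promote→Q0. Q0=[P5,P2,P4] Q1=[P1,P3] Q2=[]
t=19-21: P5@Q0 runs 2, rem=1, I/O yield, promote→Q0. Q0=[P2,P4,P5] Q1=[P1,P3] Q2=[]
t=21-22: P2@Q0 runs 1, rem=7, I/O yield, promote→Q0. Q0=[P4,P5,P2] Q1=[P1,P3] Q2=[]
t=22-24: P4@Q0 runs 2, rem=1, I/O yield, promote→Q0. Q0=[P5,P2,P4] Q1=[P1,P3] Q2=[]
t=24-25: P5@Q0 runs 1, rem=0, completes. Q0=[P2,P4] Q1=[P1,P3] Q2=[]
t=25-26: P2@Q0 runs 1, rem=6, I/O yield, promote→Q0. Q0=[P4,P2] Q1=[P1,P3] Q2=[]
t=26-27: P4@Q0 runs 1, rem=0, completes. Q0=[P2] Q1=[P1,P3] Q2=[]
t=27-28: P2@Q0 runs 1, rem=5, I/O yield, promote→Q0. Q0=[P2] Q1=[P1,P3] Q2=[]
t=28-29: P2@Q0 runs 1, rem=4, I/O yield, promote→Q0. Q0=[P2] Q1=[P1,P3] Q2=[]
t=29-30: P2@Q0 runs 1, rem=3, I/O yield, promote→Q0. Q0=[P2] Q1=[P1,P3] Q2=[]
t=30-31: P2@Q0 runs 1, rem=2, I/O yield, promote→Q0. Q0=[P2] Q1=[P1,P3] Q2=[]
t=31-32: P2@Q0 runs 1, rem=1, I/O yield, promote→Q0. Q0=[P2] Q1=[P1,P3] Q2=[]
t=32-33: P2@Q0 runs 1, rem=0, completes. Q0=[] Q1=[P1,P3] Q2=[]
t=33-37: P1@Q1 runs 4, rem=0, completes. Q0=[] Q1=[P3] Q2=[]
t=37-41: P3@Q1 runs 4, rem=0, completes. Q0=[] Q1=[] Q2=[]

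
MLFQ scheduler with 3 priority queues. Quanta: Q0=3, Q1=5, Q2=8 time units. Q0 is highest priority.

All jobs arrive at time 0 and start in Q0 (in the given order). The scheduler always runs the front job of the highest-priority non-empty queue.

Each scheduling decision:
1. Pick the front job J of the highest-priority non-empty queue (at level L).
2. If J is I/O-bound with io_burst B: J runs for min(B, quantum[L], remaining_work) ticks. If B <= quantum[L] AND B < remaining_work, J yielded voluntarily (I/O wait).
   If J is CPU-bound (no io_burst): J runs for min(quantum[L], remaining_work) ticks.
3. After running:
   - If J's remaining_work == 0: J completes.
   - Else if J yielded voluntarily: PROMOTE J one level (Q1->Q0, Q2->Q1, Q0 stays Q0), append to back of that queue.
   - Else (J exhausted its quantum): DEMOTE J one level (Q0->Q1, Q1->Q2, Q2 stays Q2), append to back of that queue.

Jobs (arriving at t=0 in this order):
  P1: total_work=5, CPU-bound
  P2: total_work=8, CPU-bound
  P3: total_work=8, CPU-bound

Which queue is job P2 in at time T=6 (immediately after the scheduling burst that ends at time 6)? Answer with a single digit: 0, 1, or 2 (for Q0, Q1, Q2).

t=0-3: P1@Q0 runs 3, rem=2, quantum used, demote→Q1. Q0=[P2,P3] Q1=[P1] Q2=[]
t=3-6: P2@Q0 runs 3, rem=5, quantum used, demote→Q1. Q0=[P3] Q1=[P1,P2] Q2=[]
t=6-9: P3@Q0 runs 3, rem=5, quantum used, demote→Q1. Q0=[] Q1=[P1,P2,P3] Q2=[]
t=9-11: P1@Q1 runs 2, rem=0, completes. Q0=[] Q1=[P2,P3] Q2=[]
t=11-16: P2@Q1 runs 5, rem=0, completes. Q0=[] Q1=[P3] Q2=[]
t=16-21: P3@Q1 runs 5, rem=0, completes. Q0=[] Q1=[] Q2=[]

Answer: 1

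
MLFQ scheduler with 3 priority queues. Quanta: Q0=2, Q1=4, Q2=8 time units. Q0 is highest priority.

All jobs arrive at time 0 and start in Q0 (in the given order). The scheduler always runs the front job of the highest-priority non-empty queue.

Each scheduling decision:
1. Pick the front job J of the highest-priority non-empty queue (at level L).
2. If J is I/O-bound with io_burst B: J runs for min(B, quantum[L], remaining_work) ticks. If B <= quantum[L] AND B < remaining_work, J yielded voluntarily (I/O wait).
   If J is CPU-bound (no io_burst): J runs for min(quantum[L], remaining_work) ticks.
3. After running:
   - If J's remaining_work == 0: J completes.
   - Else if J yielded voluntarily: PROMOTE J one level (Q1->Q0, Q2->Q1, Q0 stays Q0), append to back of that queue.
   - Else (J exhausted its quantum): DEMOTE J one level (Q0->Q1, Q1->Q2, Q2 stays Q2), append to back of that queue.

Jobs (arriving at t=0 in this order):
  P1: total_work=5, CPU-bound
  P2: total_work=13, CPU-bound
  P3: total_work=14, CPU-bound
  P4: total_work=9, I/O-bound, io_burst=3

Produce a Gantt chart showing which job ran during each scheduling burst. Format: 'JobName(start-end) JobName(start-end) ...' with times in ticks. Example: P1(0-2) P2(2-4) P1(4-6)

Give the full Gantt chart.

t=0-2: P1@Q0 runs 2, rem=3, quantum used, demote→Q1. Q0=[P2,P3,P4] Q1=[P1] Q2=[]
t=2-4: P2@Q0 runs 2, rem=11, quantum used, demote→Q1. Q0=[P3,P4] Q1=[P1,P2] Q2=[]
t=4-6: P3@Q0 runs 2, rem=12, quantum used, demote→Q1. Q0=[P4] Q1=[P1,P2,P3] Q2=[]
t=6-8: P4@Q0 runs 2, rem=7, quantum used, demote→Q1. Q0=[] Q1=[P1,P2,P3,P4] Q2=[]
t=8-11: P1@Q1 runs 3, rem=0, completes. Q0=[] Q1=[P2,P3,P4] Q2=[]
t=11-15: P2@Q1 runs 4, rem=7, quantum used, demote→Q2. Q0=[] Q1=[P3,P4] Q2=[P2]
t=15-19: P3@Q1 runs 4, rem=8, quantum used, demote→Q2. Q0=[] Q1=[P4] Q2=[P2,P3]
t=19-22: P4@Q1 runs 3, rem=4, I/O yield, promote→Q0. Q0=[P4] Q1=[] Q2=[P2,P3]
t=22-24: P4@Q0 runs 2, rem=2, quantum used, demote→Q1. Q0=[] Q1=[P4] Q2=[P2,P3]
t=24-26: P4@Q1 runs 2, rem=0, completes. Q0=[] Q1=[] Q2=[P2,P3]
t=26-33: P2@Q2 runs 7, rem=0, completes. Q0=[] Q1=[] Q2=[P3]
t=33-41: P3@Q2 runs 8, rem=0, completes. Q0=[] Q1=[] Q2=[]

Answer: P1(0-2) P2(2-4) P3(4-6) P4(6-8) P1(8-11) P2(11-15) P3(15-19) P4(19-22) P4(22-24) P4(24-26) P2(26-33) P3(33-41)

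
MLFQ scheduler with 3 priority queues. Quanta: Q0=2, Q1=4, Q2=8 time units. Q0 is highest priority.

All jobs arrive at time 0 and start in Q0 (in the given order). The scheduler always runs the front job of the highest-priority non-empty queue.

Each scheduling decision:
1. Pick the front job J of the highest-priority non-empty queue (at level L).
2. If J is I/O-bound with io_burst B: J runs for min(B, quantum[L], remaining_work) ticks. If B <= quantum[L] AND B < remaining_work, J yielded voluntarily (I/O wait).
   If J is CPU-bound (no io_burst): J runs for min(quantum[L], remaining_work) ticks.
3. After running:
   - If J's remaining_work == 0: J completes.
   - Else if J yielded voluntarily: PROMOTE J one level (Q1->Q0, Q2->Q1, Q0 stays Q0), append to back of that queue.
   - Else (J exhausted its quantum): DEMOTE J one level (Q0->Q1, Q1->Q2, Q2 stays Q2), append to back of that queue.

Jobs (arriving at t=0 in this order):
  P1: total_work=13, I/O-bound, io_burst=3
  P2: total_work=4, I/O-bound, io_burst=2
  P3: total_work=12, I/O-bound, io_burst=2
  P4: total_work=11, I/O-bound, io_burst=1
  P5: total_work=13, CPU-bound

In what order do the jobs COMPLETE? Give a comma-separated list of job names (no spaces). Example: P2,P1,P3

t=0-2: P1@Q0 runs 2, rem=11, quantum used, demote→Q1. Q0=[P2,P3,P4,P5] Q1=[P1] Q2=[]
t=2-4: P2@Q0 runs 2, rem=2, I/O yield, promote→Q0. Q0=[P3,P4,P5,P2] Q1=[P1] Q2=[]
t=4-6: P3@Q0 runs 2, rem=10, I/O yield, promote→Q0. Q0=[P4,P5,P2,P3] Q1=[P1] Q2=[]
t=6-7: P4@Q0 runs 1, rem=10, I/O yield, promote→Q0. Q0=[P5,P2,P3,P4] Q1=[P1] Q2=[]
t=7-9: P5@Q0 runs 2, rem=11, quantum used, demote→Q1. Q0=[P2,P3,P4] Q1=[P1,P5] Q2=[]
t=9-11: P2@Q0 runs 2, rem=0, completes. Q0=[P3,P4] Q1=[P1,P5] Q2=[]
t=11-13: P3@Q0 runs 2, rem=8, I/O yield, promote→Q0. Q0=[P4,P3] Q1=[P1,P5] Q2=[]
t=13-14: P4@Q0 runs 1, rem=9, I/O yield, promote→Q0. Q0=[P3,P4] Q1=[P1,P5] Q2=[]
t=14-16: P3@Q0 runs 2, rem=6, I/O yield, promote→Q0. Q0=[P4,P3] Q1=[P1,P5] Q2=[]
t=16-17: P4@Q0 runs 1, rem=8, I/O yield, promote→Q0. Q0=[P3,P4] Q1=[P1,P5] Q2=[]
t=17-19: P3@Q0 runs 2, rem=4, I/O yield, promote→Q0. Q0=[P4,P3] Q1=[P1,P5] Q2=[]
t=19-20: P4@Q0 runs 1, rem=7, I/O yield, promote→Q0. Q0=[P3,P4] Q1=[P1,P5] Q2=[]
t=20-22: P3@Q0 runs 2, rem=2, I/O yield, promote→Q0. Q0=[P4,P3] Q1=[P1,P5] Q2=[]
t=22-23: P4@Q0 runs 1, rem=6, I/O yield, promote→Q0. Q0=[P3,P4] Q1=[P1,P5] Q2=[]
t=23-25: P3@Q0 runs 2, rem=0, completes. Q0=[P4] Q1=[P1,P5] Q2=[]
t=25-26: P4@Q0 runs 1, rem=5, I/O yield, promote→Q0. Q0=[P4] Q1=[P1,P5] Q2=[]
t=26-27: P4@Q0 runs 1, rem=4, I/O yield, promote→Q0. Q0=[P4] Q1=[P1,P5] Q2=[]
t=27-28: P4@Q0 runs 1, rem=3, I/O yield, promote→Q0. Q0=[P4] Q1=[P1,P5] Q2=[]
t=28-29: P4@Q0 runs 1, rem=2, I/O yield, promote→Q0. Q0=[P4] Q1=[P1,P5] Q2=[]
t=29-30: P4@Q0 runs 1, rem=1, I/O yield, promote→Q0. Q0=[P4] Q1=[P1,P5] Q2=[]
t=30-31: P4@Q0 runs 1, rem=0, completes. Q0=[] Q1=[P1,P5] Q2=[]
t=31-34: P1@Q1 runs 3, rem=8, I/O yield, promote→Q0. Q0=[P1] Q1=[P5] Q2=[]
t=34-36: P1@Q0 runs 2, rem=6, quantum used, demote→Q1. Q0=[] Q1=[P5,P1] Q2=[]
t=36-40: P5@Q1 runs 4, rem=7, quantum used, demote→Q2. Q0=[] Q1=[P1] Q2=[P5]
t=40-43: P1@Q1 runs 3, rem=3, I/O yield, promote→Q0. Q0=[P1] Q1=[] Q2=[P5]
t=43-45: P1@Q0 runs 2, rem=1, quantum used, demote→Q1. Q0=[] Q1=[P1] Q2=[P5]
t=45-46: P1@Q1 runs 1, rem=0, completes. Q0=[] Q1=[] Q2=[P5]
t=46-53: P5@Q2 runs 7, rem=0, completes. Q0=[] Q1=[] Q2=[]

Answer: P2,P3,P4,P1,P5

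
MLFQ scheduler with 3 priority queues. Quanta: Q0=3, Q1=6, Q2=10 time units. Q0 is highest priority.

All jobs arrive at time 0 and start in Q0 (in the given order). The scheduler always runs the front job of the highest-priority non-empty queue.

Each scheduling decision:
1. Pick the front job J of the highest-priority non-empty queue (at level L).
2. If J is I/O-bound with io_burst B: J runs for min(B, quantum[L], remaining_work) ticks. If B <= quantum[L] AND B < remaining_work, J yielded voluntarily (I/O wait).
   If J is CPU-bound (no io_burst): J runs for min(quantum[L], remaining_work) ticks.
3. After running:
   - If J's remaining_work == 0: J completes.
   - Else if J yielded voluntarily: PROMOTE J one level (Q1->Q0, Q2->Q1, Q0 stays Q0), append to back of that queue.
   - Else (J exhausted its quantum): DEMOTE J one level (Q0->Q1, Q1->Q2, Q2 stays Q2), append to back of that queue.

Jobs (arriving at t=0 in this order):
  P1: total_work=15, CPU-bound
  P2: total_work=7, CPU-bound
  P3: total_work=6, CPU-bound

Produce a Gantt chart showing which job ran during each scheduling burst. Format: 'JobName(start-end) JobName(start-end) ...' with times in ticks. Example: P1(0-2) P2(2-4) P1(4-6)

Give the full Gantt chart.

t=0-3: P1@Q0 runs 3, rem=12, quantum used, demote→Q1. Q0=[P2,P3] Q1=[P1] Q2=[]
t=3-6: P2@Q0 runs 3, rem=4, quantum used, demote→Q1. Q0=[P3] Q1=[P1,P2] Q2=[]
t=6-9: P3@Q0 runs 3, rem=3, quantum used, demote→Q1. Q0=[] Q1=[P1,P2,P3] Q2=[]
t=9-15: P1@Q1 runs 6, rem=6, quantum used, demote→Q2. Q0=[] Q1=[P2,P3] Q2=[P1]
t=15-19: P2@Q1 runs 4, rem=0, completes. Q0=[] Q1=[P3] Q2=[P1]
t=19-22: P3@Q1 runs 3, rem=0, completes. Q0=[] Q1=[] Q2=[P1]
t=22-28: P1@Q2 runs 6, rem=0, completes. Q0=[] Q1=[] Q2=[]

Answer: P1(0-3) P2(3-6) P3(6-9) P1(9-15) P2(15-19) P3(19-22) P1(22-28)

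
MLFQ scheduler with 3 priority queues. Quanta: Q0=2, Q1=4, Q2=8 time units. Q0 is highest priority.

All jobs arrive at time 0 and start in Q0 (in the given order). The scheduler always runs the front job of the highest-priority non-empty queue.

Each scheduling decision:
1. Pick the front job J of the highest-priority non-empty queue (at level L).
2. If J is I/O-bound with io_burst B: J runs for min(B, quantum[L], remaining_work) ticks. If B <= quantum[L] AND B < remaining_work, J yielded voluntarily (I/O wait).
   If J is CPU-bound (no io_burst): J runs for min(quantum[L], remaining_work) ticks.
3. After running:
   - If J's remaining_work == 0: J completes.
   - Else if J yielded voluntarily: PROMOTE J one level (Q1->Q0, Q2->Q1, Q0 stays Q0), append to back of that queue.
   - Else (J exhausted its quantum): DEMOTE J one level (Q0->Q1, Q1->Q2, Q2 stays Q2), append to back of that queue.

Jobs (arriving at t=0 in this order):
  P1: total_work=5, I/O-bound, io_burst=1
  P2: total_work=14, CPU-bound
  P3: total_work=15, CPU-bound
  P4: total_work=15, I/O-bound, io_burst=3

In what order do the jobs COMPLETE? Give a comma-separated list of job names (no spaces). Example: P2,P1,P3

t=0-1: P1@Q0 runs 1, rem=4, I/O yield, promote→Q0. Q0=[P2,P3,P4,P1] Q1=[] Q2=[]
t=1-3: P2@Q0 runs 2, rem=12, quantum used, demote→Q1. Q0=[P3,P4,P1] Q1=[P2] Q2=[]
t=3-5: P3@Q0 runs 2, rem=13, quantum used, demote→Q1. Q0=[P4,P1] Q1=[P2,P3] Q2=[]
t=5-7: P4@Q0 runs 2, rem=13, quantum used, demote→Q1. Q0=[P1] Q1=[P2,P3,P4] Q2=[]
t=7-8: P1@Q0 runs 1, rem=3, I/O yield, promote→Q0. Q0=[P1] Q1=[P2,P3,P4] Q2=[]
t=8-9: P1@Q0 runs 1, rem=2, I/O yield, promote→Q0. Q0=[P1] Q1=[P2,P3,P4] Q2=[]
t=9-10: P1@Q0 runs 1, rem=1, I/O yield, promote→Q0. Q0=[P1] Q1=[P2,P3,P4] Q2=[]
t=10-11: P1@Q0 runs 1, rem=0, completes. Q0=[] Q1=[P2,P3,P4] Q2=[]
t=11-15: P2@Q1 runs 4, rem=8, quantum used, demote→Q2. Q0=[] Q1=[P3,P4] Q2=[P2]
t=15-19: P3@Q1 runs 4, rem=9, quantum used, demote→Q2. Q0=[] Q1=[P4] Q2=[P2,P3]
t=19-22: P4@Q1 runs 3, rem=10, I/O yield, promote→Q0. Q0=[P4] Q1=[] Q2=[P2,P3]
t=22-24: P4@Q0 runs 2, rem=8, quantum used, demote→Q1. Q0=[] Q1=[P4] Q2=[P2,P3]
t=24-27: P4@Q1 runs 3, rem=5, I/O yield, promote→Q0. Q0=[P4] Q1=[] Q2=[P2,P3]
t=27-29: P4@Q0 runs 2, rem=3, quantum used, demote→Q1. Q0=[] Q1=[P4] Q2=[P2,P3]
t=29-32: P4@Q1 runs 3, rem=0, completes. Q0=[] Q1=[] Q2=[P2,P3]
t=32-40: P2@Q2 runs 8, rem=0, completes. Q0=[] Q1=[] Q2=[P3]
t=40-48: P3@Q2 runs 8, rem=1, quantum used, demote→Q2. Q0=[] Q1=[] Q2=[P3]
t=48-49: P3@Q2 runs 1, rem=0, completes. Q0=[] Q1=[] Q2=[]

Answer: P1,P4,P2,P3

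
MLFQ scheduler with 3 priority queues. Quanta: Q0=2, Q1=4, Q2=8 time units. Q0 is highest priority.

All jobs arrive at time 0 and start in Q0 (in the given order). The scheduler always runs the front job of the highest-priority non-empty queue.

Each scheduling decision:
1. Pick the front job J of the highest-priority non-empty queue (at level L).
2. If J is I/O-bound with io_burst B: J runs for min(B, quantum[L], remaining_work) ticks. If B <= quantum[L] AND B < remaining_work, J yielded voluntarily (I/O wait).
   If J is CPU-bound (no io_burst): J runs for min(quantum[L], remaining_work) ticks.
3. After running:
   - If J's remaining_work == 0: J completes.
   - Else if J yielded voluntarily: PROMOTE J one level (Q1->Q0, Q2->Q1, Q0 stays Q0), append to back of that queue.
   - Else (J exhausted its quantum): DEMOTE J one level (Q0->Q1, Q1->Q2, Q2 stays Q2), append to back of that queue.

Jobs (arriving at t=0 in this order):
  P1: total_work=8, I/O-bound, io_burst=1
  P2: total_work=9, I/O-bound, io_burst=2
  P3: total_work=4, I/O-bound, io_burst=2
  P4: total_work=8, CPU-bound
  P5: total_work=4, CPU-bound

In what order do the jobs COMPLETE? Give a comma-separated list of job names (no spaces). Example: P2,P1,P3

t=0-1: P1@Q0 runs 1, rem=7, I/O yield, promote→Q0. Q0=[P2,P3,P4,P5,P1] Q1=[] Q2=[]
t=1-3: P2@Q0 runs 2, rem=7, I/O yield, promote→Q0. Q0=[P3,P4,P5,P1,P2] Q1=[] Q2=[]
t=3-5: P3@Q0 runs 2, rem=2, I/O yield, promote→Q0. Q0=[P4,P5,P1,P2,P3] Q1=[] Q2=[]
t=5-7: P4@Q0 runs 2, rem=6, quantum used, demote→Q1. Q0=[P5,P1,P2,P3] Q1=[P4] Q2=[]
t=7-9: P5@Q0 runs 2, rem=2, quantum used, demote→Q1. Q0=[P1,P2,P3] Q1=[P4,P5] Q2=[]
t=9-10: P1@Q0 runs 1, rem=6, I/O yield, promote→Q0. Q0=[P2,P3,P1] Q1=[P4,P5] Q2=[]
t=10-12: P2@Q0 runs 2, rem=5, I/O yield, promote→Q0. Q0=[P3,P1,P2] Q1=[P4,P5] Q2=[]
t=12-14: P3@Q0 runs 2, rem=0, completes. Q0=[P1,P2] Q1=[P4,P5] Q2=[]
t=14-15: P1@Q0 runs 1, rem=5, I/O yield, promote→Q0. Q0=[P2,P1] Q1=[P4,P5] Q2=[]
t=15-17: P2@Q0 runs 2, rem=3, I/O yield, promote→Q0. Q0=[P1,P2] Q1=[P4,P5] Q2=[]
t=17-18: P1@Q0 runs 1, rem=4, I/O yield, promote→Q0. Q0=[P2,P1] Q1=[P4,P5] Q2=[]
t=18-20: P2@Q0 runs 2, rem=1, I/O yield, promote→Q0. Q0=[P1,P2] Q1=[P4,P5] Q2=[]
t=20-21: P1@Q0 runs 1, rem=3, I/O yield, promote→Q0. Q0=[P2,P1] Q1=[P4,P5] Q2=[]
t=21-22: P2@Q0 runs 1, rem=0, completes. Q0=[P1] Q1=[P4,P5] Q2=[]
t=22-23: P1@Q0 runs 1, rem=2, I/O yield, promote→Q0. Q0=[P1] Q1=[P4,P5] Q2=[]
t=23-24: P1@Q0 runs 1, rem=1, I/O yield, promote→Q0. Q0=[P1] Q1=[P4,P5] Q2=[]
t=24-25: P1@Q0 runs 1, rem=0, completes. Q0=[] Q1=[P4,P5] Q2=[]
t=25-29: P4@Q1 runs 4, rem=2, quantum used, demote→Q2. Q0=[] Q1=[P5] Q2=[P4]
t=29-31: P5@Q1 runs 2, rem=0, completes. Q0=[] Q1=[] Q2=[P4]
t=31-33: P4@Q2 runs 2, rem=0, completes. Q0=[] Q1=[] Q2=[]

Answer: P3,P2,P1,P5,P4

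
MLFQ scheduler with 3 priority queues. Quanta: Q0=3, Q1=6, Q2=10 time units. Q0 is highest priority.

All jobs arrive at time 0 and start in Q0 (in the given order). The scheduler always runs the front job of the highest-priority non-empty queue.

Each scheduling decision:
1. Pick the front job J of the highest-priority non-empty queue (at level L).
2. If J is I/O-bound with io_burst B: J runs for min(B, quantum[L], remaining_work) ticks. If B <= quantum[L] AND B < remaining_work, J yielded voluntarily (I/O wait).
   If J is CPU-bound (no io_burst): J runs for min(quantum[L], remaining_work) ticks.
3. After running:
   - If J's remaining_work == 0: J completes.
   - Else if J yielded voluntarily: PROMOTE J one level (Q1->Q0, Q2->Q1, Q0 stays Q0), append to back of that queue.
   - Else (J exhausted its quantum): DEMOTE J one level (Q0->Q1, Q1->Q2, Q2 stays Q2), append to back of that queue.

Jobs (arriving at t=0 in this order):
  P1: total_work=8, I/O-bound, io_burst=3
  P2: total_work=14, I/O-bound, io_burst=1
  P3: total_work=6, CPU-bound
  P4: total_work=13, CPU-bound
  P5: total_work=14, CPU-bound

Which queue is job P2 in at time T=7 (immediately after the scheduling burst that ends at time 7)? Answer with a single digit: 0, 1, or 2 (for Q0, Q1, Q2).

Answer: 0

Derivation:
t=0-3: P1@Q0 runs 3, rem=5, I/O yield, promote→Q0. Q0=[P2,P3,P4,P5,P1] Q1=[] Q2=[]
t=3-4: P2@Q0 runs 1, rem=13, I/O yield, promote→Q0. Q0=[P3,P4,P5,P1,P2] Q1=[] Q2=[]
t=4-7: P3@Q0 runs 3, rem=3, quantum used, demote→Q1. Q0=[P4,P5,P1,P2] Q1=[P3] Q2=[]
t=7-10: P4@Q0 runs 3, rem=10, quantum used, demote→Q1. Q0=[P5,P1,P2] Q1=[P3,P4] Q2=[]
t=10-13: P5@Q0 runs 3, rem=11, quantum used, demote→Q1. Q0=[P1,P2] Q1=[P3,P4,P5] Q2=[]
t=13-16: P1@Q0 runs 3, rem=2, I/O yield, promote→Q0. Q0=[P2,P1] Q1=[P3,P4,P5] Q2=[]
t=16-17: P2@Q0 runs 1, rem=12, I/O yield, promote→Q0. Q0=[P1,P2] Q1=[P3,P4,P5] Q2=[]
t=17-19: P1@Q0 runs 2, rem=0, completes. Q0=[P2] Q1=[P3,P4,P5] Q2=[]
t=19-20: P2@Q0 runs 1, rem=11, I/O yield, promote→Q0. Q0=[P2] Q1=[P3,P4,P5] Q2=[]
t=20-21: P2@Q0 runs 1, rem=10, I/O yield, promote→Q0. Q0=[P2] Q1=[P3,P4,P5] Q2=[]
t=21-22: P2@Q0 runs 1, rem=9, I/O yield, promote→Q0. Q0=[P2] Q1=[P3,P4,P5] Q2=[]
t=22-23: P2@Q0 runs 1, rem=8, I/O yield, promote→Q0. Q0=[P2] Q1=[P3,P4,P5] Q2=[]
t=23-24: P2@Q0 runs 1, rem=7, I/O yield, promote→Q0. Q0=[P2] Q1=[P3,P4,P5] Q2=[]
t=24-25: P2@Q0 runs 1, rem=6, I/O yield, promote→Q0. Q0=[P2] Q1=[P3,P4,P5] Q2=[]
t=25-26: P2@Q0 runs 1, rem=5, I/O yield, promote→Q0. Q0=[P2] Q1=[P3,P4,P5] Q2=[]
t=26-27: P2@Q0 runs 1, rem=4, I/O yield, promote→Q0. Q0=[P2] Q1=[P3,P4,P5] Q2=[]
t=27-28: P2@Q0 runs 1, rem=3, I/O yield, promote→Q0. Q0=[P2] Q1=[P3,P4,P5] Q2=[]
t=28-29: P2@Q0 runs 1, rem=2, I/O yield, promote→Q0. Q0=[P2] Q1=[P3,P4,P5] Q2=[]
t=29-30: P2@Q0 runs 1, rem=1, I/O yield, promote→Q0. Q0=[P2] Q1=[P3,P4,P5] Q2=[]
t=30-31: P2@Q0 runs 1, rem=0, completes. Q0=[] Q1=[P3,P4,P5] Q2=[]
t=31-34: P3@Q1 runs 3, rem=0, completes. Q0=[] Q1=[P4,P5] Q2=[]
t=34-40: P4@Q1 runs 6, rem=4, quantum used, demote→Q2. Q0=[] Q1=[P5] Q2=[P4]
t=40-46: P5@Q1 runs 6, rem=5, quantum used, demote→Q2. Q0=[] Q1=[] Q2=[P4,P5]
t=46-50: P4@Q2 runs 4, rem=0, completes. Q0=[] Q1=[] Q2=[P5]
t=50-55: P5@Q2 runs 5, rem=0, completes. Q0=[] Q1=[] Q2=[]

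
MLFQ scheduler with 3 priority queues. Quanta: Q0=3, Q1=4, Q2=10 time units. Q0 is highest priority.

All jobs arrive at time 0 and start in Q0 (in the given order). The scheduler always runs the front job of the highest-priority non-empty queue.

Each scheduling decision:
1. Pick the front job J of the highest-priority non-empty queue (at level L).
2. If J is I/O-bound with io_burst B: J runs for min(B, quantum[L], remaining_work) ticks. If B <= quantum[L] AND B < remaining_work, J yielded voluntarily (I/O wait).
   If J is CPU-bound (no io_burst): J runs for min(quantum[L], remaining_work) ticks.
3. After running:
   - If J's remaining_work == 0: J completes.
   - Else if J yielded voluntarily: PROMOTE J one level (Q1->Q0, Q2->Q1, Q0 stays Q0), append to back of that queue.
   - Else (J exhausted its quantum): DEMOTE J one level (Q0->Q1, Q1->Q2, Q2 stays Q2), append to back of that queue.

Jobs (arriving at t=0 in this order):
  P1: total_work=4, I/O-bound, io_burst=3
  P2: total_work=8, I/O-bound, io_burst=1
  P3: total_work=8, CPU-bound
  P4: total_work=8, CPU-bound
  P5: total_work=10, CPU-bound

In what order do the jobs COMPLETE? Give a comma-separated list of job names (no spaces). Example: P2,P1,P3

Answer: P1,P2,P3,P4,P5

Derivation:
t=0-3: P1@Q0 runs 3, rem=1, I/O yield, promote→Q0. Q0=[P2,P3,P4,P5,P1] Q1=[] Q2=[]
t=3-4: P2@Q0 runs 1, rem=7, I/O yield, promote→Q0. Q0=[P3,P4,P5,P1,P2] Q1=[] Q2=[]
t=4-7: P3@Q0 runs 3, rem=5, quantum used, demote→Q1. Q0=[P4,P5,P1,P2] Q1=[P3] Q2=[]
t=7-10: P4@Q0 runs 3, rem=5, quantum used, demote→Q1. Q0=[P5,P1,P2] Q1=[P3,P4] Q2=[]
t=10-13: P5@Q0 runs 3, rem=7, quantum used, demote→Q1. Q0=[P1,P2] Q1=[P3,P4,P5] Q2=[]
t=13-14: P1@Q0 runs 1, rem=0, completes. Q0=[P2] Q1=[P3,P4,P5] Q2=[]
t=14-15: P2@Q0 runs 1, rem=6, I/O yield, promote→Q0. Q0=[P2] Q1=[P3,P4,P5] Q2=[]
t=15-16: P2@Q0 runs 1, rem=5, I/O yield, promote→Q0. Q0=[P2] Q1=[P3,P4,P5] Q2=[]
t=16-17: P2@Q0 runs 1, rem=4, I/O yield, promote→Q0. Q0=[P2] Q1=[P3,P4,P5] Q2=[]
t=17-18: P2@Q0 runs 1, rem=3, I/O yield, promote→Q0. Q0=[P2] Q1=[P3,P4,P5] Q2=[]
t=18-19: P2@Q0 runs 1, rem=2, I/O yield, promote→Q0. Q0=[P2] Q1=[P3,P4,P5] Q2=[]
t=19-20: P2@Q0 runs 1, rem=1, I/O yield, promote→Q0. Q0=[P2] Q1=[P3,P4,P5] Q2=[]
t=20-21: P2@Q0 runs 1, rem=0, completes. Q0=[] Q1=[P3,P4,P5] Q2=[]
t=21-25: P3@Q1 runs 4, rem=1, quantum used, demote→Q2. Q0=[] Q1=[P4,P5] Q2=[P3]
t=25-29: P4@Q1 runs 4, rem=1, quantum used, demote→Q2. Q0=[] Q1=[P5] Q2=[P3,P4]
t=29-33: P5@Q1 runs 4, rem=3, quantum used, demote→Q2. Q0=[] Q1=[] Q2=[P3,P4,P5]
t=33-34: P3@Q2 runs 1, rem=0, completes. Q0=[] Q1=[] Q2=[P4,P5]
t=34-35: P4@Q2 runs 1, rem=0, completes. Q0=[] Q1=[] Q2=[P5]
t=35-38: P5@Q2 runs 3, rem=0, completes. Q0=[] Q1=[] Q2=[]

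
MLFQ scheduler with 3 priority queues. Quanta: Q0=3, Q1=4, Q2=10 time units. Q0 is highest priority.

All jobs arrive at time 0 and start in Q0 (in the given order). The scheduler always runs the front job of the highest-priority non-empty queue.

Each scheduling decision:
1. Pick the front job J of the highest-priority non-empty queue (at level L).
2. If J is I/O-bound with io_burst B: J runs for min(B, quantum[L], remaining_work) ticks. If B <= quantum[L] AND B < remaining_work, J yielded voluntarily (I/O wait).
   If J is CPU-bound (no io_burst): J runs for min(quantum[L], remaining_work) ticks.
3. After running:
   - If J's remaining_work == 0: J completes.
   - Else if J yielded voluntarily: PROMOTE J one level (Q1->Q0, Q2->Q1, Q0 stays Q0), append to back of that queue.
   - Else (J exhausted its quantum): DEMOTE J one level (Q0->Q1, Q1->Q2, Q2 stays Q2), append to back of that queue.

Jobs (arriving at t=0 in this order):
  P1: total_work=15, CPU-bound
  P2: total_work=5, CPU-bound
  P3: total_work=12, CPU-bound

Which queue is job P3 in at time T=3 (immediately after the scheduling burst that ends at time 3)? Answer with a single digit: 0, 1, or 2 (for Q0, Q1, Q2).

Answer: 0

Derivation:
t=0-3: P1@Q0 runs 3, rem=12, quantum used, demote→Q1. Q0=[P2,P3] Q1=[P1] Q2=[]
t=3-6: P2@Q0 runs 3, rem=2, quantum used, demote→Q1. Q0=[P3] Q1=[P1,P2] Q2=[]
t=6-9: P3@Q0 runs 3, rem=9, quantum used, demote→Q1. Q0=[] Q1=[P1,P2,P3] Q2=[]
t=9-13: P1@Q1 runs 4, rem=8, quantum used, demote→Q2. Q0=[] Q1=[P2,P3] Q2=[P1]
t=13-15: P2@Q1 runs 2, rem=0, completes. Q0=[] Q1=[P3] Q2=[P1]
t=15-19: P3@Q1 runs 4, rem=5, quantum used, demote→Q2. Q0=[] Q1=[] Q2=[P1,P3]
t=19-27: P1@Q2 runs 8, rem=0, completes. Q0=[] Q1=[] Q2=[P3]
t=27-32: P3@Q2 runs 5, rem=0, completes. Q0=[] Q1=[] Q2=[]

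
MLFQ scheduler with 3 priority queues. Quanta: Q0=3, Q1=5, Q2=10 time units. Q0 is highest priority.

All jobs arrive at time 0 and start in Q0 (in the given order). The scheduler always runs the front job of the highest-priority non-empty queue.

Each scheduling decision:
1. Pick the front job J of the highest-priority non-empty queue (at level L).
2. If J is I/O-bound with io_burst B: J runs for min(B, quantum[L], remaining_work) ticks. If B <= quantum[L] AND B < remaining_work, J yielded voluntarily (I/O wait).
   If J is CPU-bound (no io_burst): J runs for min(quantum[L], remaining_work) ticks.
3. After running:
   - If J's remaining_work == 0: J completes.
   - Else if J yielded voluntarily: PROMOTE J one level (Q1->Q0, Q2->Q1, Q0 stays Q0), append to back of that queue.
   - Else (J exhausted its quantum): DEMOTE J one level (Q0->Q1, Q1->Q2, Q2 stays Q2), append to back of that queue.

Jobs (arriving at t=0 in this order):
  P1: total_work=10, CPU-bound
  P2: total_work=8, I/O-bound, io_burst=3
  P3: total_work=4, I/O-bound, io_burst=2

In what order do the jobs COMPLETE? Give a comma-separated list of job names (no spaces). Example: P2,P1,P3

t=0-3: P1@Q0 runs 3, rem=7, quantum used, demote→Q1. Q0=[P2,P3] Q1=[P1] Q2=[]
t=3-6: P2@Q0 runs 3, rem=5, I/O yield, promote→Q0. Q0=[P3,P2] Q1=[P1] Q2=[]
t=6-8: P3@Q0 runs 2, rem=2, I/O yield, promote→Q0. Q0=[P2,P3] Q1=[P1] Q2=[]
t=8-11: P2@Q0 runs 3, rem=2, I/O yield, promote→Q0. Q0=[P3,P2] Q1=[P1] Q2=[]
t=11-13: P3@Q0 runs 2, rem=0, completes. Q0=[P2] Q1=[P1] Q2=[]
t=13-15: P2@Q0 runs 2, rem=0, completes. Q0=[] Q1=[P1] Q2=[]
t=15-20: P1@Q1 runs 5, rem=2, quantum used, demote→Q2. Q0=[] Q1=[] Q2=[P1]
t=20-22: P1@Q2 runs 2, rem=0, completes. Q0=[] Q1=[] Q2=[]

Answer: P3,P2,P1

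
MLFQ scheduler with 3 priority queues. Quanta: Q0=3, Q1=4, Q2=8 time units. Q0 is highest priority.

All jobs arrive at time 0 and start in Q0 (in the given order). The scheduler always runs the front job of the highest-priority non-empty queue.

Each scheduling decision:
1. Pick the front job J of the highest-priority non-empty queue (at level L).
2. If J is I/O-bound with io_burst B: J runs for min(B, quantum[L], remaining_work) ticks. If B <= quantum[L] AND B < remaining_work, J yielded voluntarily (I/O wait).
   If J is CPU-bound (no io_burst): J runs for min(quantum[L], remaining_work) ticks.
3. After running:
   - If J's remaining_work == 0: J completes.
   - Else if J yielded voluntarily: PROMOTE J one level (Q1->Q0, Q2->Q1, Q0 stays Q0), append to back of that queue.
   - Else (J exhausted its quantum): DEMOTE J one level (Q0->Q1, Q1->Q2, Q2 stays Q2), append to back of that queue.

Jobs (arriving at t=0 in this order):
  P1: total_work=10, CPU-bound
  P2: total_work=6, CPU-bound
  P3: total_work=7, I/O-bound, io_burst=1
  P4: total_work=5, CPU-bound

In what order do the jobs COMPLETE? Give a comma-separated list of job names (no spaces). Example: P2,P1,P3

Answer: P3,P2,P4,P1

Derivation:
t=0-3: P1@Q0 runs 3, rem=7, quantum used, demote→Q1. Q0=[P2,P3,P4] Q1=[P1] Q2=[]
t=3-6: P2@Q0 runs 3, rem=3, quantum used, demote→Q1. Q0=[P3,P4] Q1=[P1,P2] Q2=[]
t=6-7: P3@Q0 runs 1, rem=6, I/O yield, promote→Q0. Q0=[P4,P3] Q1=[P1,P2] Q2=[]
t=7-10: P4@Q0 runs 3, rem=2, quantum used, demote→Q1. Q0=[P3] Q1=[P1,P2,P4] Q2=[]
t=10-11: P3@Q0 runs 1, rem=5, I/O yield, promote→Q0. Q0=[P3] Q1=[P1,P2,P4] Q2=[]
t=11-12: P3@Q0 runs 1, rem=4, I/O yield, promote→Q0. Q0=[P3] Q1=[P1,P2,P4] Q2=[]
t=12-13: P3@Q0 runs 1, rem=3, I/O yield, promote→Q0. Q0=[P3] Q1=[P1,P2,P4] Q2=[]
t=13-14: P3@Q0 runs 1, rem=2, I/O yield, promote→Q0. Q0=[P3] Q1=[P1,P2,P4] Q2=[]
t=14-15: P3@Q0 runs 1, rem=1, I/O yield, promote→Q0. Q0=[P3] Q1=[P1,P2,P4] Q2=[]
t=15-16: P3@Q0 runs 1, rem=0, completes. Q0=[] Q1=[P1,P2,P4] Q2=[]
t=16-20: P1@Q1 runs 4, rem=3, quantum used, demote→Q2. Q0=[] Q1=[P2,P4] Q2=[P1]
t=20-23: P2@Q1 runs 3, rem=0, completes. Q0=[] Q1=[P4] Q2=[P1]
t=23-25: P4@Q1 runs 2, rem=0, completes. Q0=[] Q1=[] Q2=[P1]
t=25-28: P1@Q2 runs 3, rem=0, completes. Q0=[] Q1=[] Q2=[]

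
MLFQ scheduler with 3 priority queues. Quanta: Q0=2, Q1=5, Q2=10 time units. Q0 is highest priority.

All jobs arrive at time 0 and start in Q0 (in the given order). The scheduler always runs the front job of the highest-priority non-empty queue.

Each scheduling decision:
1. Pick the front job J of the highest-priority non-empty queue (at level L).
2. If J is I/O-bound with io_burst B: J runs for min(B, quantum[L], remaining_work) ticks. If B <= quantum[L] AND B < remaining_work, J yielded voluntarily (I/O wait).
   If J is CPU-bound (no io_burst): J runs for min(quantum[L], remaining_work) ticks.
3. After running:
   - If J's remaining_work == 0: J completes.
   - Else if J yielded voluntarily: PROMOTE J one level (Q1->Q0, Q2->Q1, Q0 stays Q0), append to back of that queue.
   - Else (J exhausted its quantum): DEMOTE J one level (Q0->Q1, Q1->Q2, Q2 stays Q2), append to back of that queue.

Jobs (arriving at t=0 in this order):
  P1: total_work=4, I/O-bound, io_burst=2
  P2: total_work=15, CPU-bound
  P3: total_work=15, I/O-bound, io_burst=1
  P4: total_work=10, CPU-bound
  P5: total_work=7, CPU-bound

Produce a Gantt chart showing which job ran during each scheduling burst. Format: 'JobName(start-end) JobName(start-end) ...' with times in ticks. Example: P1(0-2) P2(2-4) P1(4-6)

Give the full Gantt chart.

Answer: P1(0-2) P2(2-4) P3(4-5) P4(5-7) P5(7-9) P1(9-11) P3(11-12) P3(12-13) P3(13-14) P3(14-15) P3(15-16) P3(16-17) P3(17-18) P3(18-19) P3(19-20) P3(20-21) P3(21-22) P3(22-23) P3(23-24) P3(24-25) P2(25-30) P4(30-35) P5(35-40) P2(40-48) P4(48-51)

Derivation:
t=0-2: P1@Q0 runs 2, rem=2, I/O yield, promote→Q0. Q0=[P2,P3,P4,P5,P1] Q1=[] Q2=[]
t=2-4: P2@Q0 runs 2, rem=13, quantum used, demote→Q1. Q0=[P3,P4,P5,P1] Q1=[P2] Q2=[]
t=4-5: P3@Q0 runs 1, rem=14, I/O yield, promote→Q0. Q0=[P4,P5,P1,P3] Q1=[P2] Q2=[]
t=5-7: P4@Q0 runs 2, rem=8, quantum used, demote→Q1. Q0=[P5,P1,P3] Q1=[P2,P4] Q2=[]
t=7-9: P5@Q0 runs 2, rem=5, quantum used, demote→Q1. Q0=[P1,P3] Q1=[P2,P4,P5] Q2=[]
t=9-11: P1@Q0 runs 2, rem=0, completes. Q0=[P3] Q1=[P2,P4,P5] Q2=[]
t=11-12: P3@Q0 runs 1, rem=13, I/O yield, promote→Q0. Q0=[P3] Q1=[P2,P4,P5] Q2=[]
t=12-13: P3@Q0 runs 1, rem=12, I/O yield, promote→Q0. Q0=[P3] Q1=[P2,P4,P5] Q2=[]
t=13-14: P3@Q0 runs 1, rem=11, I/O yield, promote→Q0. Q0=[P3] Q1=[P2,P4,P5] Q2=[]
t=14-15: P3@Q0 runs 1, rem=10, I/O yield, promote→Q0. Q0=[P3] Q1=[P2,P4,P5] Q2=[]
t=15-16: P3@Q0 runs 1, rem=9, I/O yield, promote→Q0. Q0=[P3] Q1=[P2,P4,P5] Q2=[]
t=16-17: P3@Q0 runs 1, rem=8, I/O yield, promote→Q0. Q0=[P3] Q1=[P2,P4,P5] Q2=[]
t=17-18: P3@Q0 runs 1, rem=7, I/O yield, promote→Q0. Q0=[P3] Q1=[P2,P4,P5] Q2=[]
t=18-19: P3@Q0 runs 1, rem=6, I/O yield, promote→Q0. Q0=[P3] Q1=[P2,P4,P5] Q2=[]
t=19-20: P3@Q0 runs 1, rem=5, I/O yield, promote→Q0. Q0=[P3] Q1=[P2,P4,P5] Q2=[]
t=20-21: P3@Q0 runs 1, rem=4, I/O yield, promote→Q0. Q0=[P3] Q1=[P2,P4,P5] Q2=[]
t=21-22: P3@Q0 runs 1, rem=3, I/O yield, promote→Q0. Q0=[P3] Q1=[P2,P4,P5] Q2=[]
t=22-23: P3@Q0 runs 1, rem=2, I/O yield, promote→Q0. Q0=[P3] Q1=[P2,P4,P5] Q2=[]
t=23-24: P3@Q0 runs 1, rem=1, I/O yield, promote→Q0. Q0=[P3] Q1=[P2,P4,P5] Q2=[]
t=24-25: P3@Q0 runs 1, rem=0, completes. Q0=[] Q1=[P2,P4,P5] Q2=[]
t=25-30: P2@Q1 runs 5, rem=8, quantum used, demote→Q2. Q0=[] Q1=[P4,P5] Q2=[P2]
t=30-35: P4@Q1 runs 5, rem=3, quantum used, demote→Q2. Q0=[] Q1=[P5] Q2=[P2,P4]
t=35-40: P5@Q1 runs 5, rem=0, completes. Q0=[] Q1=[] Q2=[P2,P4]
t=40-48: P2@Q2 runs 8, rem=0, completes. Q0=[] Q1=[] Q2=[P4]
t=48-51: P4@Q2 runs 3, rem=0, completes. Q0=[] Q1=[] Q2=[]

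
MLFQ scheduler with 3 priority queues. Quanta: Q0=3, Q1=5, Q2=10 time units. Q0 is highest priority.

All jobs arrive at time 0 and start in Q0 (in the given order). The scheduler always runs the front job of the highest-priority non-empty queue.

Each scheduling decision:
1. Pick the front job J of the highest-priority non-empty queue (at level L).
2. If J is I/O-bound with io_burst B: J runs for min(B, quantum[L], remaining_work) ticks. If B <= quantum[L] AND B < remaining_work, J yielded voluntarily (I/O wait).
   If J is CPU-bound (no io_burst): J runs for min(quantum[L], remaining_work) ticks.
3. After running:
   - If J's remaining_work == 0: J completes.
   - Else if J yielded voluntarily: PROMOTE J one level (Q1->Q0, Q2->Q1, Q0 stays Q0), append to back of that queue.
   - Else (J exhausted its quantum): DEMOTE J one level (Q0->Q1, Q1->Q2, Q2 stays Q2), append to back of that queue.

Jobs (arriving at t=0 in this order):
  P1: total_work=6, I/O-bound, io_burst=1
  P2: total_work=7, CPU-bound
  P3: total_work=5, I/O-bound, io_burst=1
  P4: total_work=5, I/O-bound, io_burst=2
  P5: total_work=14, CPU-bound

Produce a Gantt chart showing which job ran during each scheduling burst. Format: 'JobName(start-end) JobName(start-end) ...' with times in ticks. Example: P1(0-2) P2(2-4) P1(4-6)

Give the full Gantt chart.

t=0-1: P1@Q0 runs 1, rem=5, I/O yield, promote→Q0. Q0=[P2,P3,P4,P5,P1] Q1=[] Q2=[]
t=1-4: P2@Q0 runs 3, rem=4, quantum used, demote→Q1. Q0=[P3,P4,P5,P1] Q1=[P2] Q2=[]
t=4-5: P3@Q0 runs 1, rem=4, I/O yield, promote→Q0. Q0=[P4,P5,P1,P3] Q1=[P2] Q2=[]
t=5-7: P4@Q0 runs 2, rem=3, I/O yield, promote→Q0. Q0=[P5,P1,P3,P4] Q1=[P2] Q2=[]
t=7-10: P5@Q0 runs 3, rem=11, quantum used, demote→Q1. Q0=[P1,P3,P4] Q1=[P2,P5] Q2=[]
t=10-11: P1@Q0 runs 1, rem=4, I/O yield, promote→Q0. Q0=[P3,P4,P1] Q1=[P2,P5] Q2=[]
t=11-12: P3@Q0 runs 1, rem=3, I/O yield, promote→Q0. Q0=[P4,P1,P3] Q1=[P2,P5] Q2=[]
t=12-14: P4@Q0 runs 2, rem=1, I/O yield, promote→Q0. Q0=[P1,P3,P4] Q1=[P2,P5] Q2=[]
t=14-15: P1@Q0 runs 1, rem=3, I/O yield, promote→Q0. Q0=[P3,P4,P1] Q1=[P2,P5] Q2=[]
t=15-16: P3@Q0 runs 1, rem=2, I/O yield, promote→Q0. Q0=[P4,P1,P3] Q1=[P2,P5] Q2=[]
t=16-17: P4@Q0 runs 1, rem=0, completes. Q0=[P1,P3] Q1=[P2,P5] Q2=[]
t=17-18: P1@Q0 runs 1, rem=2, I/O yield, promote→Q0. Q0=[P3,P1] Q1=[P2,P5] Q2=[]
t=18-19: P3@Q0 runs 1, rem=1, I/O yield, promote→Q0. Q0=[P1,P3] Q1=[P2,P5] Q2=[]
t=19-20: P1@Q0 runs 1, rem=1, I/O yield, promote→Q0. Q0=[P3,P1] Q1=[P2,P5] Q2=[]
t=20-21: P3@Q0 runs 1, rem=0, completes. Q0=[P1] Q1=[P2,P5] Q2=[]
t=21-22: P1@Q0 runs 1, rem=0, completes. Q0=[] Q1=[P2,P5] Q2=[]
t=22-26: P2@Q1 runs 4, rem=0, completes. Q0=[] Q1=[P5] Q2=[]
t=26-31: P5@Q1 runs 5, rem=6, quantum used, demote→Q2. Q0=[] Q1=[] Q2=[P5]
t=31-37: P5@Q2 runs 6, rem=0, completes. Q0=[] Q1=[] Q2=[]

Answer: P1(0-1) P2(1-4) P3(4-5) P4(5-7) P5(7-10) P1(10-11) P3(11-12) P4(12-14) P1(14-15) P3(15-16) P4(16-17) P1(17-18) P3(18-19) P1(19-20) P3(20-21) P1(21-22) P2(22-26) P5(26-31) P5(31-37)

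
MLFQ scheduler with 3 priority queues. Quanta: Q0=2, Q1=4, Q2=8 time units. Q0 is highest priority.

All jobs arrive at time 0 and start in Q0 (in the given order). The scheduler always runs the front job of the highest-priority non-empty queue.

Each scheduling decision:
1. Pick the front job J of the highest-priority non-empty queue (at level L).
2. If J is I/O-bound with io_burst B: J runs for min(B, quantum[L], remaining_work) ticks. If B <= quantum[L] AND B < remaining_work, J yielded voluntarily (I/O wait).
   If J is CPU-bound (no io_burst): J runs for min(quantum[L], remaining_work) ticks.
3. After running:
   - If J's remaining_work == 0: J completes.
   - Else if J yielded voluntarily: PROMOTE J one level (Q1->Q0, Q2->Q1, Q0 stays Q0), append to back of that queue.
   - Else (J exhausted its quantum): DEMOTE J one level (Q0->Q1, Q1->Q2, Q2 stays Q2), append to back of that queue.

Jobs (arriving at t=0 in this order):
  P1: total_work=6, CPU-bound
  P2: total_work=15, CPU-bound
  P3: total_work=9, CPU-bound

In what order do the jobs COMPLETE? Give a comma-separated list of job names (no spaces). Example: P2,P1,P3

t=0-2: P1@Q0 runs 2, rem=4, quantum used, demote→Q1. Q0=[P2,P3] Q1=[P1] Q2=[]
t=2-4: P2@Q0 runs 2, rem=13, quantum used, demote→Q1. Q0=[P3] Q1=[P1,P2] Q2=[]
t=4-6: P3@Q0 runs 2, rem=7, quantum used, demote→Q1. Q0=[] Q1=[P1,P2,P3] Q2=[]
t=6-10: P1@Q1 runs 4, rem=0, completes. Q0=[] Q1=[P2,P3] Q2=[]
t=10-14: P2@Q1 runs 4, rem=9, quantum used, demote→Q2. Q0=[] Q1=[P3] Q2=[P2]
t=14-18: P3@Q1 runs 4, rem=3, quantum used, demote→Q2. Q0=[] Q1=[] Q2=[P2,P3]
t=18-26: P2@Q2 runs 8, rem=1, quantum used, demote→Q2. Q0=[] Q1=[] Q2=[P3,P2]
t=26-29: P3@Q2 runs 3, rem=0, completes. Q0=[] Q1=[] Q2=[P2]
t=29-30: P2@Q2 runs 1, rem=0, completes. Q0=[] Q1=[] Q2=[]

Answer: P1,P3,P2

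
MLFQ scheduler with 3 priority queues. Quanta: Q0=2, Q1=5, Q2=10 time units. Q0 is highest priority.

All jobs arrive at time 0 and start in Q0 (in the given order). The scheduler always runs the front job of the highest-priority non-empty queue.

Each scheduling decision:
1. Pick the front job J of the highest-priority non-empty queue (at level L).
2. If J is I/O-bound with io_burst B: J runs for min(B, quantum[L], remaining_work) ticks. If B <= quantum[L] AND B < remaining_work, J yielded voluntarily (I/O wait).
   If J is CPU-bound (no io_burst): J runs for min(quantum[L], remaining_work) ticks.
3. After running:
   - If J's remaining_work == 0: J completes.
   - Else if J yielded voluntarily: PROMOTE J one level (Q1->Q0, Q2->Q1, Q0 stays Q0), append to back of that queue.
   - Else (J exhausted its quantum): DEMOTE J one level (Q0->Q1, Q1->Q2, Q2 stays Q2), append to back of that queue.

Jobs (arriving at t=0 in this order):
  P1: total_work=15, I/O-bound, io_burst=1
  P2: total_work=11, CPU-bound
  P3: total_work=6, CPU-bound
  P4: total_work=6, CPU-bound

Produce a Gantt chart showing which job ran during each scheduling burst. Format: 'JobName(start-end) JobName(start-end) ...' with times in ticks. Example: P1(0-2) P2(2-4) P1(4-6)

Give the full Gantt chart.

t=0-1: P1@Q0 runs 1, rem=14, I/O yield, promote→Q0. Q0=[P2,P3,P4,P1] Q1=[] Q2=[]
t=1-3: P2@Q0 runs 2, rem=9, quantum used, demote→Q1. Q0=[P3,P4,P1] Q1=[P2] Q2=[]
t=3-5: P3@Q0 runs 2, rem=4, quantum used, demote→Q1. Q0=[P4,P1] Q1=[P2,P3] Q2=[]
t=5-7: P4@Q0 runs 2, rem=4, quantum used, demote→Q1. Q0=[P1] Q1=[P2,P3,P4] Q2=[]
t=7-8: P1@Q0 runs 1, rem=13, I/O yield, promote→Q0. Q0=[P1] Q1=[P2,P3,P4] Q2=[]
t=8-9: P1@Q0 runs 1, rem=12, I/O yield, promote→Q0. Q0=[P1] Q1=[P2,P3,P4] Q2=[]
t=9-10: P1@Q0 runs 1, rem=11, I/O yield, promote→Q0. Q0=[P1] Q1=[P2,P3,P4] Q2=[]
t=10-11: P1@Q0 runs 1, rem=10, I/O yield, promote→Q0. Q0=[P1] Q1=[P2,P3,P4] Q2=[]
t=11-12: P1@Q0 runs 1, rem=9, I/O yield, promote→Q0. Q0=[P1] Q1=[P2,P3,P4] Q2=[]
t=12-13: P1@Q0 runs 1, rem=8, I/O yield, promote→Q0. Q0=[P1] Q1=[P2,P3,P4] Q2=[]
t=13-14: P1@Q0 runs 1, rem=7, I/O yield, promote→Q0. Q0=[P1] Q1=[P2,P3,P4] Q2=[]
t=14-15: P1@Q0 runs 1, rem=6, I/O yield, promote→Q0. Q0=[P1] Q1=[P2,P3,P4] Q2=[]
t=15-16: P1@Q0 runs 1, rem=5, I/O yield, promote→Q0. Q0=[P1] Q1=[P2,P3,P4] Q2=[]
t=16-17: P1@Q0 runs 1, rem=4, I/O yield, promote→Q0. Q0=[P1] Q1=[P2,P3,P4] Q2=[]
t=17-18: P1@Q0 runs 1, rem=3, I/O yield, promote→Q0. Q0=[P1] Q1=[P2,P3,P4] Q2=[]
t=18-19: P1@Q0 runs 1, rem=2, I/O yield, promote→Q0. Q0=[P1] Q1=[P2,P3,P4] Q2=[]
t=19-20: P1@Q0 runs 1, rem=1, I/O yield, promote→Q0. Q0=[P1] Q1=[P2,P3,P4] Q2=[]
t=20-21: P1@Q0 runs 1, rem=0, completes. Q0=[] Q1=[P2,P3,P4] Q2=[]
t=21-26: P2@Q1 runs 5, rem=4, quantum used, demote→Q2. Q0=[] Q1=[P3,P4] Q2=[P2]
t=26-30: P3@Q1 runs 4, rem=0, completes. Q0=[] Q1=[P4] Q2=[P2]
t=30-34: P4@Q1 runs 4, rem=0, completes. Q0=[] Q1=[] Q2=[P2]
t=34-38: P2@Q2 runs 4, rem=0, completes. Q0=[] Q1=[] Q2=[]

Answer: P1(0-1) P2(1-3) P3(3-5) P4(5-7) P1(7-8) P1(8-9) P1(9-10) P1(10-11) P1(11-12) P1(12-13) P1(13-14) P1(14-15) P1(15-16) P1(16-17) P1(17-18) P1(18-19) P1(19-20) P1(20-21) P2(21-26) P3(26-30) P4(30-34) P2(34-38)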